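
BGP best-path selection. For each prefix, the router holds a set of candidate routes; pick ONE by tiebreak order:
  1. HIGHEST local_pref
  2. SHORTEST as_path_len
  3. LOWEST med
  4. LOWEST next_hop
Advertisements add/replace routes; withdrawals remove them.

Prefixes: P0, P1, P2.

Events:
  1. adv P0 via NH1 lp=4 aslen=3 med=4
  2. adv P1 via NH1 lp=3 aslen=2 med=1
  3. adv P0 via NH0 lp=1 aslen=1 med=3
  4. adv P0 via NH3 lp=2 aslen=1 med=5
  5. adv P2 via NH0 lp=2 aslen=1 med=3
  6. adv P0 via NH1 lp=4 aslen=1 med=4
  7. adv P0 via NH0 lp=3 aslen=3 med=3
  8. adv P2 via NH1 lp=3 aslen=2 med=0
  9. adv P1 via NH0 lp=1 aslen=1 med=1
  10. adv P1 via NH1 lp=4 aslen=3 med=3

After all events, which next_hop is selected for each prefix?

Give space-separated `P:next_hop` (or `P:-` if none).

Op 1: best P0=NH1 P1=- P2=-
Op 2: best P0=NH1 P1=NH1 P2=-
Op 3: best P0=NH1 P1=NH1 P2=-
Op 4: best P0=NH1 P1=NH1 P2=-
Op 5: best P0=NH1 P1=NH1 P2=NH0
Op 6: best P0=NH1 P1=NH1 P2=NH0
Op 7: best P0=NH1 P1=NH1 P2=NH0
Op 8: best P0=NH1 P1=NH1 P2=NH1
Op 9: best P0=NH1 P1=NH1 P2=NH1
Op 10: best P0=NH1 P1=NH1 P2=NH1

Answer: P0:NH1 P1:NH1 P2:NH1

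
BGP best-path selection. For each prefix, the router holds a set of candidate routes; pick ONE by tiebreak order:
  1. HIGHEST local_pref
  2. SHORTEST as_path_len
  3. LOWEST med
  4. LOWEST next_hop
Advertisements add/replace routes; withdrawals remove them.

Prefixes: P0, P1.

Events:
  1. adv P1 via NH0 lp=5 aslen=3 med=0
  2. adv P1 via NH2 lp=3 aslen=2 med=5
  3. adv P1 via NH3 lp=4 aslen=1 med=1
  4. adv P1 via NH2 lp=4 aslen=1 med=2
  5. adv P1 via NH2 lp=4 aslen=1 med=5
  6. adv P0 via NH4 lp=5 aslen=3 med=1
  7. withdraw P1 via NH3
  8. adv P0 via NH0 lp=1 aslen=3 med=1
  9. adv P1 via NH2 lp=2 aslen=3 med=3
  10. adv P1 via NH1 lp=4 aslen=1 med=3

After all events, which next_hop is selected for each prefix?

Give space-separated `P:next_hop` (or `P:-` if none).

Answer: P0:NH4 P1:NH0

Derivation:
Op 1: best P0=- P1=NH0
Op 2: best P0=- P1=NH0
Op 3: best P0=- P1=NH0
Op 4: best P0=- P1=NH0
Op 5: best P0=- P1=NH0
Op 6: best P0=NH4 P1=NH0
Op 7: best P0=NH4 P1=NH0
Op 8: best P0=NH4 P1=NH0
Op 9: best P0=NH4 P1=NH0
Op 10: best P0=NH4 P1=NH0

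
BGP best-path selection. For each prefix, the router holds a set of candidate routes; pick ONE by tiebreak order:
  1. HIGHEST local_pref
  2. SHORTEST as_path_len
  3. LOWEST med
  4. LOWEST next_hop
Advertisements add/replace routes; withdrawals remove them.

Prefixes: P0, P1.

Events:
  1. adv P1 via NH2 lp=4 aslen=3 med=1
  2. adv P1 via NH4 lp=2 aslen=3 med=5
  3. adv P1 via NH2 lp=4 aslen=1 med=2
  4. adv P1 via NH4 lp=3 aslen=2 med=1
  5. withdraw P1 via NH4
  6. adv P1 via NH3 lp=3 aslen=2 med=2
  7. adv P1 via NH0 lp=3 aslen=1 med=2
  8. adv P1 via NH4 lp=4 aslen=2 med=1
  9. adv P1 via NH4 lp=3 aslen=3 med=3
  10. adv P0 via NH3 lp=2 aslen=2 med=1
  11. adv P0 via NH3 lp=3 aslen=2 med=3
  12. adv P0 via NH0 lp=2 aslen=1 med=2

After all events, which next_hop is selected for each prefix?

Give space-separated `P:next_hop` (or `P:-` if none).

Answer: P0:NH3 P1:NH2

Derivation:
Op 1: best P0=- P1=NH2
Op 2: best P0=- P1=NH2
Op 3: best P0=- P1=NH2
Op 4: best P0=- P1=NH2
Op 5: best P0=- P1=NH2
Op 6: best P0=- P1=NH2
Op 7: best P0=- P1=NH2
Op 8: best P0=- P1=NH2
Op 9: best P0=- P1=NH2
Op 10: best P0=NH3 P1=NH2
Op 11: best P0=NH3 P1=NH2
Op 12: best P0=NH3 P1=NH2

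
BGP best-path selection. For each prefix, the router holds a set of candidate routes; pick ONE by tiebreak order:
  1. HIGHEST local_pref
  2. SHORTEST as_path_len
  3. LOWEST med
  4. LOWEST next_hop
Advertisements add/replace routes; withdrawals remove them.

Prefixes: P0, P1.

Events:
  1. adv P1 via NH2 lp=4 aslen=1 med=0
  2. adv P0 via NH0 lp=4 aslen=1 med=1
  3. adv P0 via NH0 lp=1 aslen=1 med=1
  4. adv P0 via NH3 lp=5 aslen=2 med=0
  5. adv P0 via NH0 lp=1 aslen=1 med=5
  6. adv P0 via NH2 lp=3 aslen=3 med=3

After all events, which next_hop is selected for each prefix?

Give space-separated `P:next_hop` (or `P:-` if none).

Answer: P0:NH3 P1:NH2

Derivation:
Op 1: best P0=- P1=NH2
Op 2: best P0=NH0 P1=NH2
Op 3: best P0=NH0 P1=NH2
Op 4: best P0=NH3 P1=NH2
Op 5: best P0=NH3 P1=NH2
Op 6: best P0=NH3 P1=NH2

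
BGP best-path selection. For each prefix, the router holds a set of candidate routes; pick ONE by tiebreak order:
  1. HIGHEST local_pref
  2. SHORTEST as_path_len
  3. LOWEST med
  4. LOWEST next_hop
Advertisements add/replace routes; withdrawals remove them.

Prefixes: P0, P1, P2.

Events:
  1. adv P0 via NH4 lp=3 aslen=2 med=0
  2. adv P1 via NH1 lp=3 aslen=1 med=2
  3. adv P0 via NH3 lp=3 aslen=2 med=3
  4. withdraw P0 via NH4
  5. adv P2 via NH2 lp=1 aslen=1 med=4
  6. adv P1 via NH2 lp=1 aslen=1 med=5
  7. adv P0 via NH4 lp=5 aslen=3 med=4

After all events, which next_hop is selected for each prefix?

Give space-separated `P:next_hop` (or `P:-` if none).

Op 1: best P0=NH4 P1=- P2=-
Op 2: best P0=NH4 P1=NH1 P2=-
Op 3: best P0=NH4 P1=NH1 P2=-
Op 4: best P0=NH3 P1=NH1 P2=-
Op 5: best P0=NH3 P1=NH1 P2=NH2
Op 6: best P0=NH3 P1=NH1 P2=NH2
Op 7: best P0=NH4 P1=NH1 P2=NH2

Answer: P0:NH4 P1:NH1 P2:NH2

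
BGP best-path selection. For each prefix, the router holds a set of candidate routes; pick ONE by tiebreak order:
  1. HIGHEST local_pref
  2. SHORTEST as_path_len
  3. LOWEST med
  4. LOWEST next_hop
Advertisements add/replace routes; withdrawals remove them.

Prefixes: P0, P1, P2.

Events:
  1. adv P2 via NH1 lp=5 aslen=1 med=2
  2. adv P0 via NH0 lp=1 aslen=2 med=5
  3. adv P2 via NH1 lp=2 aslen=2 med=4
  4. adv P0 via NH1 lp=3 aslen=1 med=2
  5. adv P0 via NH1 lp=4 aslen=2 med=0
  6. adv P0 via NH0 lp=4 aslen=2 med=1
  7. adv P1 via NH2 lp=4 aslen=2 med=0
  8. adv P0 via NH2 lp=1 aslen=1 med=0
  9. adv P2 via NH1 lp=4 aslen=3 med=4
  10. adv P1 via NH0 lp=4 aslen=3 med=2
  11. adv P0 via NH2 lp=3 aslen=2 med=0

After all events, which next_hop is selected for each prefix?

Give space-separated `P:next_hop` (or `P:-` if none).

Op 1: best P0=- P1=- P2=NH1
Op 2: best P0=NH0 P1=- P2=NH1
Op 3: best P0=NH0 P1=- P2=NH1
Op 4: best P0=NH1 P1=- P2=NH1
Op 5: best P0=NH1 P1=- P2=NH1
Op 6: best P0=NH1 P1=- P2=NH1
Op 7: best P0=NH1 P1=NH2 P2=NH1
Op 8: best P0=NH1 P1=NH2 P2=NH1
Op 9: best P0=NH1 P1=NH2 P2=NH1
Op 10: best P0=NH1 P1=NH2 P2=NH1
Op 11: best P0=NH1 P1=NH2 P2=NH1

Answer: P0:NH1 P1:NH2 P2:NH1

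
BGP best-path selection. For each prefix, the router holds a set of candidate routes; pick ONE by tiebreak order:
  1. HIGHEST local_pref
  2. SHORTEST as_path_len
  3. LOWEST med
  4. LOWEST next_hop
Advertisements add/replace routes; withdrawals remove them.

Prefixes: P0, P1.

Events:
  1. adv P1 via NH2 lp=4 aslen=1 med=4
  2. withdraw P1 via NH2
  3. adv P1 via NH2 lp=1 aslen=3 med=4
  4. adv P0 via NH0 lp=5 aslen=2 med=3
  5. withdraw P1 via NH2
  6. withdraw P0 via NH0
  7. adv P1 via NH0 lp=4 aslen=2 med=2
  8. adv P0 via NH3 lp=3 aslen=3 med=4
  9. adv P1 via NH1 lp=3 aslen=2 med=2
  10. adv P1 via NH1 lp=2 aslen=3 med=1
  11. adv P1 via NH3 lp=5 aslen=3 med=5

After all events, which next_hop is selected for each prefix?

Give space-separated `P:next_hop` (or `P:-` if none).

Answer: P0:NH3 P1:NH3

Derivation:
Op 1: best P0=- P1=NH2
Op 2: best P0=- P1=-
Op 3: best P0=- P1=NH2
Op 4: best P0=NH0 P1=NH2
Op 5: best P0=NH0 P1=-
Op 6: best P0=- P1=-
Op 7: best P0=- P1=NH0
Op 8: best P0=NH3 P1=NH0
Op 9: best P0=NH3 P1=NH0
Op 10: best P0=NH3 P1=NH0
Op 11: best P0=NH3 P1=NH3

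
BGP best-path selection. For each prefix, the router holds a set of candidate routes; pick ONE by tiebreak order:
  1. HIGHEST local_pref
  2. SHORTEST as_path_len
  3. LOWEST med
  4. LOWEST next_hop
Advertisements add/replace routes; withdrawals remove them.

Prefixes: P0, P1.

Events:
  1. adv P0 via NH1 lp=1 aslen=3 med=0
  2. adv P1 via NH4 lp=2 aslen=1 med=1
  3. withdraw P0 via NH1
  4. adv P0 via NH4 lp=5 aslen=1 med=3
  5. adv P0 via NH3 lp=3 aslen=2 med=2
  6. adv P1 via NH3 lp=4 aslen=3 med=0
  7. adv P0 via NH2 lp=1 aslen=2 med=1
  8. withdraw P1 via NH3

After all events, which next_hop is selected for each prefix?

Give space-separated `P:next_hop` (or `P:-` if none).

Op 1: best P0=NH1 P1=-
Op 2: best P0=NH1 P1=NH4
Op 3: best P0=- P1=NH4
Op 4: best P0=NH4 P1=NH4
Op 5: best P0=NH4 P1=NH4
Op 6: best P0=NH4 P1=NH3
Op 7: best P0=NH4 P1=NH3
Op 8: best P0=NH4 P1=NH4

Answer: P0:NH4 P1:NH4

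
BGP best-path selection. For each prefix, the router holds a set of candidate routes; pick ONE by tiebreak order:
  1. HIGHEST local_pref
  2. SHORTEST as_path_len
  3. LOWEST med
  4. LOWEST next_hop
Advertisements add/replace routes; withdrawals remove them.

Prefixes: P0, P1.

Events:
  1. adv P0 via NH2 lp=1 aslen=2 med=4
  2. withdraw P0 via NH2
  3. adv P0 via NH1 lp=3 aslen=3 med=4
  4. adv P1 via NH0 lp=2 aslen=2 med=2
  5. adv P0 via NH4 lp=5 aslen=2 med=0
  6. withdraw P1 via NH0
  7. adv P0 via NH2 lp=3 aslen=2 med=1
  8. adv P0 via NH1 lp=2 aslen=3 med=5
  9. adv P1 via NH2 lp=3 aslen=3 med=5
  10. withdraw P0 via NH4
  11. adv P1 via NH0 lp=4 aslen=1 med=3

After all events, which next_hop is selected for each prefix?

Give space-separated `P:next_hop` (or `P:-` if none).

Answer: P0:NH2 P1:NH0

Derivation:
Op 1: best P0=NH2 P1=-
Op 2: best P0=- P1=-
Op 3: best P0=NH1 P1=-
Op 4: best P0=NH1 P1=NH0
Op 5: best P0=NH4 P1=NH0
Op 6: best P0=NH4 P1=-
Op 7: best P0=NH4 P1=-
Op 8: best P0=NH4 P1=-
Op 9: best P0=NH4 P1=NH2
Op 10: best P0=NH2 P1=NH2
Op 11: best P0=NH2 P1=NH0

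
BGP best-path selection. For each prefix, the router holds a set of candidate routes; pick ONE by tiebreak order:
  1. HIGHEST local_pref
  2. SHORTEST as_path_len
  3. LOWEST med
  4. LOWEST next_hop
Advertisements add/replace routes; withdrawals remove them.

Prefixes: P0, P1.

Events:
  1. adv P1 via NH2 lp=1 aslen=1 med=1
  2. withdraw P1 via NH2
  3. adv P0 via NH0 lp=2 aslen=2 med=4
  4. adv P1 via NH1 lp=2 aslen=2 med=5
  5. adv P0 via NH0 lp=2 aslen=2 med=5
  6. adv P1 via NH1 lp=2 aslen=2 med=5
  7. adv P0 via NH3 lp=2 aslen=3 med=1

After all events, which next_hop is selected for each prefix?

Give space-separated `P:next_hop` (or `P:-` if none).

Op 1: best P0=- P1=NH2
Op 2: best P0=- P1=-
Op 3: best P0=NH0 P1=-
Op 4: best P0=NH0 P1=NH1
Op 5: best P0=NH0 P1=NH1
Op 6: best P0=NH0 P1=NH1
Op 7: best P0=NH0 P1=NH1

Answer: P0:NH0 P1:NH1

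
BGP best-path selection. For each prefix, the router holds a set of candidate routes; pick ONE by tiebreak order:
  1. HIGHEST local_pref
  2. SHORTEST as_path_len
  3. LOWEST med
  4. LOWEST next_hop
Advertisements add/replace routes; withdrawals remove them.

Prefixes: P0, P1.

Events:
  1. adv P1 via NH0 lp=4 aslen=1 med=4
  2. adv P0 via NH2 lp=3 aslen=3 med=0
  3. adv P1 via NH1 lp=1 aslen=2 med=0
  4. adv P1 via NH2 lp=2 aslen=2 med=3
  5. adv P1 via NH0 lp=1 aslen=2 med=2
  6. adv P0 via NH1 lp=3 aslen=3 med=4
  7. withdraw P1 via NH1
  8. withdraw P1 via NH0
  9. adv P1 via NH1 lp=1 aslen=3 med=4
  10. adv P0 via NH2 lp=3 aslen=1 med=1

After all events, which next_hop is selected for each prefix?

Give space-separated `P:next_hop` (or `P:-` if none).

Op 1: best P0=- P1=NH0
Op 2: best P0=NH2 P1=NH0
Op 3: best P0=NH2 P1=NH0
Op 4: best P0=NH2 P1=NH0
Op 5: best P0=NH2 P1=NH2
Op 6: best P0=NH2 P1=NH2
Op 7: best P0=NH2 P1=NH2
Op 8: best P0=NH2 P1=NH2
Op 9: best P0=NH2 P1=NH2
Op 10: best P0=NH2 P1=NH2

Answer: P0:NH2 P1:NH2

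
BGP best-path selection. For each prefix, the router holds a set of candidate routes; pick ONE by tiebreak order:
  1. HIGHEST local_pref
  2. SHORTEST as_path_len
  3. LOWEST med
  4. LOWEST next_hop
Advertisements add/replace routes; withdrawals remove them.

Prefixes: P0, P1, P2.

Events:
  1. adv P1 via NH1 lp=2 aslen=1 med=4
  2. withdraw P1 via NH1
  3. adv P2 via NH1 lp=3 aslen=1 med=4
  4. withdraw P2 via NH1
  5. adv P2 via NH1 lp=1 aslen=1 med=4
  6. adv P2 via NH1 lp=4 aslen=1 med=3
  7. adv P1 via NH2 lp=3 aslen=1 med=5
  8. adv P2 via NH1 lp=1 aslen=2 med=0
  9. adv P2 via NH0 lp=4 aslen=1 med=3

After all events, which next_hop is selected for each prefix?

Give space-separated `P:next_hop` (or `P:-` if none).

Answer: P0:- P1:NH2 P2:NH0

Derivation:
Op 1: best P0=- P1=NH1 P2=-
Op 2: best P0=- P1=- P2=-
Op 3: best P0=- P1=- P2=NH1
Op 4: best P0=- P1=- P2=-
Op 5: best P0=- P1=- P2=NH1
Op 6: best P0=- P1=- P2=NH1
Op 7: best P0=- P1=NH2 P2=NH1
Op 8: best P0=- P1=NH2 P2=NH1
Op 9: best P0=- P1=NH2 P2=NH0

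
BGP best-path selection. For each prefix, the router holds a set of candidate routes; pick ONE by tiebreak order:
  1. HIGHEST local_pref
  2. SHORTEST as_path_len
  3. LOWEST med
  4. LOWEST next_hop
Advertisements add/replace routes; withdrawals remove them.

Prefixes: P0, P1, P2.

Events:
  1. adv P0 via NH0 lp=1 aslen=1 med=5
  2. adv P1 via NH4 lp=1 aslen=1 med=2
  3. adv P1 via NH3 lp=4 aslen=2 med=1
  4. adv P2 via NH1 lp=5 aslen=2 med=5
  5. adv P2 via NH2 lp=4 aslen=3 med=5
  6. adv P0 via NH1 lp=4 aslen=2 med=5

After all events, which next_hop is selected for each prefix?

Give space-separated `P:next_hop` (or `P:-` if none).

Answer: P0:NH1 P1:NH3 P2:NH1

Derivation:
Op 1: best P0=NH0 P1=- P2=-
Op 2: best P0=NH0 P1=NH4 P2=-
Op 3: best P0=NH0 P1=NH3 P2=-
Op 4: best P0=NH0 P1=NH3 P2=NH1
Op 5: best P0=NH0 P1=NH3 P2=NH1
Op 6: best P0=NH1 P1=NH3 P2=NH1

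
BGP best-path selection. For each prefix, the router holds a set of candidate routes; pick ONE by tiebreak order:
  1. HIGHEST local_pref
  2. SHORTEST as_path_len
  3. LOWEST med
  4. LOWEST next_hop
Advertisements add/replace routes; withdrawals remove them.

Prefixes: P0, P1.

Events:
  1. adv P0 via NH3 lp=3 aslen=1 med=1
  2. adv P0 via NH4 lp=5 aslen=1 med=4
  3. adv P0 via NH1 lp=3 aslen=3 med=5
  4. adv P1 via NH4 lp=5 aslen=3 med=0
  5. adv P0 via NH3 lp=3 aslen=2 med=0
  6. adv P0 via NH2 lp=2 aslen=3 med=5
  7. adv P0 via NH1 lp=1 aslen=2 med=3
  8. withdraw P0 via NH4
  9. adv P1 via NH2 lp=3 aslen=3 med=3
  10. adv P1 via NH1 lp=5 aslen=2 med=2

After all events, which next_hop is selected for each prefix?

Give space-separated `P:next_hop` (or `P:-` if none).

Op 1: best P0=NH3 P1=-
Op 2: best P0=NH4 P1=-
Op 3: best P0=NH4 P1=-
Op 4: best P0=NH4 P1=NH4
Op 5: best P0=NH4 P1=NH4
Op 6: best P0=NH4 P1=NH4
Op 7: best P0=NH4 P1=NH4
Op 8: best P0=NH3 P1=NH4
Op 9: best P0=NH3 P1=NH4
Op 10: best P0=NH3 P1=NH1

Answer: P0:NH3 P1:NH1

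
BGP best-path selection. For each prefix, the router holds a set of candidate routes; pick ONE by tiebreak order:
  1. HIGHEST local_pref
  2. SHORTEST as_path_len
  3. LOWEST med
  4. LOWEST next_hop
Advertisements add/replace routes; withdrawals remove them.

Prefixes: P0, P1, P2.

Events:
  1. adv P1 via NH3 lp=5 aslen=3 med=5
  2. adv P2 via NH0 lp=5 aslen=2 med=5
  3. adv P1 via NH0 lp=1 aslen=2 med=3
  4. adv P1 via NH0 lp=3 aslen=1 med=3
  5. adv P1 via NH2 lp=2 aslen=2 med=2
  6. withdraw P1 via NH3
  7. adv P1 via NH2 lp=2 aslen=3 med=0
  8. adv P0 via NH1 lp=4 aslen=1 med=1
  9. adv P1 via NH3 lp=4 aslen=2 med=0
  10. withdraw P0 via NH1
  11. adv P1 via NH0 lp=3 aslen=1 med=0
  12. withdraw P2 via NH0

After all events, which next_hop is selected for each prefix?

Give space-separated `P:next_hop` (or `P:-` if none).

Answer: P0:- P1:NH3 P2:-

Derivation:
Op 1: best P0=- P1=NH3 P2=-
Op 2: best P0=- P1=NH3 P2=NH0
Op 3: best P0=- P1=NH3 P2=NH0
Op 4: best P0=- P1=NH3 P2=NH0
Op 5: best P0=- P1=NH3 P2=NH0
Op 6: best P0=- P1=NH0 P2=NH0
Op 7: best P0=- P1=NH0 P2=NH0
Op 8: best P0=NH1 P1=NH0 P2=NH0
Op 9: best P0=NH1 P1=NH3 P2=NH0
Op 10: best P0=- P1=NH3 P2=NH0
Op 11: best P0=- P1=NH3 P2=NH0
Op 12: best P0=- P1=NH3 P2=-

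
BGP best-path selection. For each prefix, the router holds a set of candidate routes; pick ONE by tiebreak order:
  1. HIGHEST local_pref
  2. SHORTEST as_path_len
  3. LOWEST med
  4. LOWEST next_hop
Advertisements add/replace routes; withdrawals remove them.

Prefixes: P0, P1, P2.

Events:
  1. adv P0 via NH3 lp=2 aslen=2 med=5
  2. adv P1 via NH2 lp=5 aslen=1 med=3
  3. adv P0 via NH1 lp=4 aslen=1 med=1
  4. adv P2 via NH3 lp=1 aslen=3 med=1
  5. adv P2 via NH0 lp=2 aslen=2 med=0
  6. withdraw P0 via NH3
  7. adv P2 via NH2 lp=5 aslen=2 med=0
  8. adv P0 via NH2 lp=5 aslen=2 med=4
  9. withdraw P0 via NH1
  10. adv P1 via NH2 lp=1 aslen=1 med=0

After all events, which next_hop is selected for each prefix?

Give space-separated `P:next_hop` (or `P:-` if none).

Answer: P0:NH2 P1:NH2 P2:NH2

Derivation:
Op 1: best P0=NH3 P1=- P2=-
Op 2: best P0=NH3 P1=NH2 P2=-
Op 3: best P0=NH1 P1=NH2 P2=-
Op 4: best P0=NH1 P1=NH2 P2=NH3
Op 5: best P0=NH1 P1=NH2 P2=NH0
Op 6: best P0=NH1 P1=NH2 P2=NH0
Op 7: best P0=NH1 P1=NH2 P2=NH2
Op 8: best P0=NH2 P1=NH2 P2=NH2
Op 9: best P0=NH2 P1=NH2 P2=NH2
Op 10: best P0=NH2 P1=NH2 P2=NH2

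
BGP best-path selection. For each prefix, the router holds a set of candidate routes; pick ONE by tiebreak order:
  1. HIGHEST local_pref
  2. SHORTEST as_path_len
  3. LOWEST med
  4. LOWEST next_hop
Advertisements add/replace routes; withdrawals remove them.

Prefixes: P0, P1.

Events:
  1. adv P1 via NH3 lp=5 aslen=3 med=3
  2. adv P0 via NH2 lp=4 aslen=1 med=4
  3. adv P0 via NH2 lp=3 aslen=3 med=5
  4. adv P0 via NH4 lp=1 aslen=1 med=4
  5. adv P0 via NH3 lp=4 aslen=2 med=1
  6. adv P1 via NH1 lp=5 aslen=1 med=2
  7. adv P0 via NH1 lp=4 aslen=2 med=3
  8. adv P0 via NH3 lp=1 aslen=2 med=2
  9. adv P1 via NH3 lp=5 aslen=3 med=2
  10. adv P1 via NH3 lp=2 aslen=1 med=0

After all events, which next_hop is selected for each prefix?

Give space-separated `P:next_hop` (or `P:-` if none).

Answer: P0:NH1 P1:NH1

Derivation:
Op 1: best P0=- P1=NH3
Op 2: best P0=NH2 P1=NH3
Op 3: best P0=NH2 P1=NH3
Op 4: best P0=NH2 P1=NH3
Op 5: best P0=NH3 P1=NH3
Op 6: best P0=NH3 P1=NH1
Op 7: best P0=NH3 P1=NH1
Op 8: best P0=NH1 P1=NH1
Op 9: best P0=NH1 P1=NH1
Op 10: best P0=NH1 P1=NH1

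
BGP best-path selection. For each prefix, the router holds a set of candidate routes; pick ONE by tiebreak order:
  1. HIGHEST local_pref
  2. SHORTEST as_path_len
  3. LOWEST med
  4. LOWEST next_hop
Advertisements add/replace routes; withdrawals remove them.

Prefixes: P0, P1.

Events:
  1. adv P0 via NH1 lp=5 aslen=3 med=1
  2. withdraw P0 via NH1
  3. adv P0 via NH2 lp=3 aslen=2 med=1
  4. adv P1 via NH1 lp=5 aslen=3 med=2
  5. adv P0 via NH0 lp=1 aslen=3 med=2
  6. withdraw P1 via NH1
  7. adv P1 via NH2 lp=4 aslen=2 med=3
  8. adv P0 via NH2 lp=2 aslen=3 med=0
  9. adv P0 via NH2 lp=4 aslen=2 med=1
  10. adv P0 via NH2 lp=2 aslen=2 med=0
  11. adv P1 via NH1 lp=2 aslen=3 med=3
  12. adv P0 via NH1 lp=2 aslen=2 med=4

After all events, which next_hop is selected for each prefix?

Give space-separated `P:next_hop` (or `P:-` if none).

Op 1: best P0=NH1 P1=-
Op 2: best P0=- P1=-
Op 3: best P0=NH2 P1=-
Op 4: best P0=NH2 P1=NH1
Op 5: best P0=NH2 P1=NH1
Op 6: best P0=NH2 P1=-
Op 7: best P0=NH2 P1=NH2
Op 8: best P0=NH2 P1=NH2
Op 9: best P0=NH2 P1=NH2
Op 10: best P0=NH2 P1=NH2
Op 11: best P0=NH2 P1=NH2
Op 12: best P0=NH2 P1=NH2

Answer: P0:NH2 P1:NH2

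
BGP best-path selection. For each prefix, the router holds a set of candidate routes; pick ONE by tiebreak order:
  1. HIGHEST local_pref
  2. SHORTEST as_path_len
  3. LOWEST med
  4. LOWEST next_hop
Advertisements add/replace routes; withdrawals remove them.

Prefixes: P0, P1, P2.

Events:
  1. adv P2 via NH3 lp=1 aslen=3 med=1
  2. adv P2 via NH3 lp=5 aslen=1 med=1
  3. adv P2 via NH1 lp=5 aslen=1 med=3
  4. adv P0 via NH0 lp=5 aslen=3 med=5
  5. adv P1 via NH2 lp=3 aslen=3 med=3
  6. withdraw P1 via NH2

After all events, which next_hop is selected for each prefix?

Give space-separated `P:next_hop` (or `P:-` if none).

Answer: P0:NH0 P1:- P2:NH3

Derivation:
Op 1: best P0=- P1=- P2=NH3
Op 2: best P0=- P1=- P2=NH3
Op 3: best P0=- P1=- P2=NH3
Op 4: best P0=NH0 P1=- P2=NH3
Op 5: best P0=NH0 P1=NH2 P2=NH3
Op 6: best P0=NH0 P1=- P2=NH3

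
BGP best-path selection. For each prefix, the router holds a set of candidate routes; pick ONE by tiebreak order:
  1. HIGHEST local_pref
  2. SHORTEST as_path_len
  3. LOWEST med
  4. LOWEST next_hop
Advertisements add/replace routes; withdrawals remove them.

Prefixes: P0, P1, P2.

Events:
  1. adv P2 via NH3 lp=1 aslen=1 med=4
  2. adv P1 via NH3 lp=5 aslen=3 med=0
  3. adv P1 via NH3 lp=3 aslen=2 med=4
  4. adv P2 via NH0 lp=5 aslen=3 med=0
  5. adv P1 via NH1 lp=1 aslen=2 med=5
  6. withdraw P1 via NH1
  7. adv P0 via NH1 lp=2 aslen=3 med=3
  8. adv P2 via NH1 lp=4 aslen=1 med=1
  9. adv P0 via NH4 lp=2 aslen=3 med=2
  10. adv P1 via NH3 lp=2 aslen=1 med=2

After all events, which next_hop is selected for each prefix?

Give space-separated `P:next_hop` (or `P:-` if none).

Op 1: best P0=- P1=- P2=NH3
Op 2: best P0=- P1=NH3 P2=NH3
Op 3: best P0=- P1=NH3 P2=NH3
Op 4: best P0=- P1=NH3 P2=NH0
Op 5: best P0=- P1=NH3 P2=NH0
Op 6: best P0=- P1=NH3 P2=NH0
Op 7: best P0=NH1 P1=NH3 P2=NH0
Op 8: best P0=NH1 P1=NH3 P2=NH0
Op 9: best P0=NH4 P1=NH3 P2=NH0
Op 10: best P0=NH4 P1=NH3 P2=NH0

Answer: P0:NH4 P1:NH3 P2:NH0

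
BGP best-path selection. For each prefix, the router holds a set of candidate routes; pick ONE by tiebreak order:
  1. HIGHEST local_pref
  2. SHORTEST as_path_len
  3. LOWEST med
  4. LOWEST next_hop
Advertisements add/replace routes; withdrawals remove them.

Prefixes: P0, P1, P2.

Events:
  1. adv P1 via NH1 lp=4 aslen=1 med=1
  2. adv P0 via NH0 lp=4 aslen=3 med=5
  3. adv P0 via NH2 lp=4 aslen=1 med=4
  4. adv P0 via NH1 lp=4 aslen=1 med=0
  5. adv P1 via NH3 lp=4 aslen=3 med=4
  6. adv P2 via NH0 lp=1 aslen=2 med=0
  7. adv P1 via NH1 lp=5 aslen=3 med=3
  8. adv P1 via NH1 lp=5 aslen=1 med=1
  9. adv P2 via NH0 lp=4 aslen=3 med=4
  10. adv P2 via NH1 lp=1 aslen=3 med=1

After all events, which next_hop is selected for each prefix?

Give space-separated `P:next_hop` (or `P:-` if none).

Op 1: best P0=- P1=NH1 P2=-
Op 2: best P0=NH0 P1=NH1 P2=-
Op 3: best P0=NH2 P1=NH1 P2=-
Op 4: best P0=NH1 P1=NH1 P2=-
Op 5: best P0=NH1 P1=NH1 P2=-
Op 6: best P0=NH1 P1=NH1 P2=NH0
Op 7: best P0=NH1 P1=NH1 P2=NH0
Op 8: best P0=NH1 P1=NH1 P2=NH0
Op 9: best P0=NH1 P1=NH1 P2=NH0
Op 10: best P0=NH1 P1=NH1 P2=NH0

Answer: P0:NH1 P1:NH1 P2:NH0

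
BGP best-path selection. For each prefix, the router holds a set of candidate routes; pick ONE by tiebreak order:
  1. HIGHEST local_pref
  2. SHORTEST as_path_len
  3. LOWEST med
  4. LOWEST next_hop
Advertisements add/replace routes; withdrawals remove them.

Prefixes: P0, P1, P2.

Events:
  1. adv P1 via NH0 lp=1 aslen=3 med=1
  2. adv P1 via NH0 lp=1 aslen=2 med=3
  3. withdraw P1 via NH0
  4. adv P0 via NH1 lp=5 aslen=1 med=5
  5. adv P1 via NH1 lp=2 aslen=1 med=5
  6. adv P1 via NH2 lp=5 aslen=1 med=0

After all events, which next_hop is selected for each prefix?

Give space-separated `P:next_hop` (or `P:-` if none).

Answer: P0:NH1 P1:NH2 P2:-

Derivation:
Op 1: best P0=- P1=NH0 P2=-
Op 2: best P0=- P1=NH0 P2=-
Op 3: best P0=- P1=- P2=-
Op 4: best P0=NH1 P1=- P2=-
Op 5: best P0=NH1 P1=NH1 P2=-
Op 6: best P0=NH1 P1=NH2 P2=-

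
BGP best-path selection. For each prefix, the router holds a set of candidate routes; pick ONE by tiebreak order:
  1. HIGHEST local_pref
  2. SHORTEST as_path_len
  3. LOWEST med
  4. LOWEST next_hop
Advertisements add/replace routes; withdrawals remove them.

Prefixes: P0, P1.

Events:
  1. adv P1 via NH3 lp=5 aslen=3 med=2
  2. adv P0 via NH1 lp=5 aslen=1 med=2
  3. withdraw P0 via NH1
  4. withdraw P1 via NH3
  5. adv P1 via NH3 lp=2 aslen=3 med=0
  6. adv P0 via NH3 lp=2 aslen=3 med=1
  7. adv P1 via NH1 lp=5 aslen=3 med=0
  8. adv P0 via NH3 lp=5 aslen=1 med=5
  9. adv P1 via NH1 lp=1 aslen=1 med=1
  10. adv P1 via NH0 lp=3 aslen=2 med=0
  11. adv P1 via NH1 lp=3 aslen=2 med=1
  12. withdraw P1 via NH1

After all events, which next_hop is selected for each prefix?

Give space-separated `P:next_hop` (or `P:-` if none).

Op 1: best P0=- P1=NH3
Op 2: best P0=NH1 P1=NH3
Op 3: best P0=- P1=NH3
Op 4: best P0=- P1=-
Op 5: best P0=- P1=NH3
Op 6: best P0=NH3 P1=NH3
Op 7: best P0=NH3 P1=NH1
Op 8: best P0=NH3 P1=NH1
Op 9: best P0=NH3 P1=NH3
Op 10: best P0=NH3 P1=NH0
Op 11: best P0=NH3 P1=NH0
Op 12: best P0=NH3 P1=NH0

Answer: P0:NH3 P1:NH0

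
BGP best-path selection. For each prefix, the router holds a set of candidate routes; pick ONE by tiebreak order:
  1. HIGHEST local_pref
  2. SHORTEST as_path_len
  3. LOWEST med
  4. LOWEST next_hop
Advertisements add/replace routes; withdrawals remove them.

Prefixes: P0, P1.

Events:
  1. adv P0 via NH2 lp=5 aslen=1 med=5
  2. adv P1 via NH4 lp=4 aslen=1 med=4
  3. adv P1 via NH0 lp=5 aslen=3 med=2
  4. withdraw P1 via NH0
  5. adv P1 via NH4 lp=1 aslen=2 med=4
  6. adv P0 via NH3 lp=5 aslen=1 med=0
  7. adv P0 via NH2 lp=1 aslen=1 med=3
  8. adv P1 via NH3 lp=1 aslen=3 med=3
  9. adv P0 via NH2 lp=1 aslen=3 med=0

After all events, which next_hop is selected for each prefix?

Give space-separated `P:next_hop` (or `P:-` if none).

Op 1: best P0=NH2 P1=-
Op 2: best P0=NH2 P1=NH4
Op 3: best P0=NH2 P1=NH0
Op 4: best P0=NH2 P1=NH4
Op 5: best P0=NH2 P1=NH4
Op 6: best P0=NH3 P1=NH4
Op 7: best P0=NH3 P1=NH4
Op 8: best P0=NH3 P1=NH4
Op 9: best P0=NH3 P1=NH4

Answer: P0:NH3 P1:NH4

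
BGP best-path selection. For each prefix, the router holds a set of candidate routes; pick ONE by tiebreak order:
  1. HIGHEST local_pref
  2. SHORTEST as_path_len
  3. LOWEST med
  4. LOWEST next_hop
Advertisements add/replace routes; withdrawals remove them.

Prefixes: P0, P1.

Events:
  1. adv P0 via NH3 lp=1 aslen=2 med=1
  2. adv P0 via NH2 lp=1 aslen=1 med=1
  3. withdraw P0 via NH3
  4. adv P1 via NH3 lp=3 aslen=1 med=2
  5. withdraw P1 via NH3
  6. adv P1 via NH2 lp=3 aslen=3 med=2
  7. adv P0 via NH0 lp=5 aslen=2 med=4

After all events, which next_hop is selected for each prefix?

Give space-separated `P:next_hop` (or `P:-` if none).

Op 1: best P0=NH3 P1=-
Op 2: best P0=NH2 P1=-
Op 3: best P0=NH2 P1=-
Op 4: best P0=NH2 P1=NH3
Op 5: best P0=NH2 P1=-
Op 6: best P0=NH2 P1=NH2
Op 7: best P0=NH0 P1=NH2

Answer: P0:NH0 P1:NH2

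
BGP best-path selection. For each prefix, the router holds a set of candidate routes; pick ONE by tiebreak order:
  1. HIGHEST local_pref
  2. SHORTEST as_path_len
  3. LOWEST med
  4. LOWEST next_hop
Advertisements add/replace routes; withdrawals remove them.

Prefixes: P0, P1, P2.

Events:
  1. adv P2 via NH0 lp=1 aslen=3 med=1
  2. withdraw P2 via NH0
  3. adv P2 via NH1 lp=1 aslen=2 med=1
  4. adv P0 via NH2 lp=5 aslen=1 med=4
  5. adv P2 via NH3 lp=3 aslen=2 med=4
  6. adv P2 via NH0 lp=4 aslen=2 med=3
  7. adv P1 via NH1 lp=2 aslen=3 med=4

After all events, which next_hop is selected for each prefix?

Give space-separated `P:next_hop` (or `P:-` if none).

Op 1: best P0=- P1=- P2=NH0
Op 2: best P0=- P1=- P2=-
Op 3: best P0=- P1=- P2=NH1
Op 4: best P0=NH2 P1=- P2=NH1
Op 5: best P0=NH2 P1=- P2=NH3
Op 6: best P0=NH2 P1=- P2=NH0
Op 7: best P0=NH2 P1=NH1 P2=NH0

Answer: P0:NH2 P1:NH1 P2:NH0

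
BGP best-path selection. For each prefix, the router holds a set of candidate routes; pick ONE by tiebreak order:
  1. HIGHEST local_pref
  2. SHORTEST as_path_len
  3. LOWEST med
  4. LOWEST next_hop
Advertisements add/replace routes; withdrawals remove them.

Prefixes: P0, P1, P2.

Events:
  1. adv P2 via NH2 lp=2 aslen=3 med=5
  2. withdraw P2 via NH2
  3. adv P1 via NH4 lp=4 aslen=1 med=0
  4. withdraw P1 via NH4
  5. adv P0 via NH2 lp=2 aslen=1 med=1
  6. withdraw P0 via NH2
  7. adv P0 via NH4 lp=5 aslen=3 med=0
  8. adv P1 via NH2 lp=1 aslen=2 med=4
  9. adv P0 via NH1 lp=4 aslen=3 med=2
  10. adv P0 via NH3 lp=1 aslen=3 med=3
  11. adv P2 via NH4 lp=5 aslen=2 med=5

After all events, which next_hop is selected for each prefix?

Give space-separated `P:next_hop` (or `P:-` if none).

Answer: P0:NH4 P1:NH2 P2:NH4

Derivation:
Op 1: best P0=- P1=- P2=NH2
Op 2: best P0=- P1=- P2=-
Op 3: best P0=- P1=NH4 P2=-
Op 4: best P0=- P1=- P2=-
Op 5: best P0=NH2 P1=- P2=-
Op 6: best P0=- P1=- P2=-
Op 7: best P0=NH4 P1=- P2=-
Op 8: best P0=NH4 P1=NH2 P2=-
Op 9: best P0=NH4 P1=NH2 P2=-
Op 10: best P0=NH4 P1=NH2 P2=-
Op 11: best P0=NH4 P1=NH2 P2=NH4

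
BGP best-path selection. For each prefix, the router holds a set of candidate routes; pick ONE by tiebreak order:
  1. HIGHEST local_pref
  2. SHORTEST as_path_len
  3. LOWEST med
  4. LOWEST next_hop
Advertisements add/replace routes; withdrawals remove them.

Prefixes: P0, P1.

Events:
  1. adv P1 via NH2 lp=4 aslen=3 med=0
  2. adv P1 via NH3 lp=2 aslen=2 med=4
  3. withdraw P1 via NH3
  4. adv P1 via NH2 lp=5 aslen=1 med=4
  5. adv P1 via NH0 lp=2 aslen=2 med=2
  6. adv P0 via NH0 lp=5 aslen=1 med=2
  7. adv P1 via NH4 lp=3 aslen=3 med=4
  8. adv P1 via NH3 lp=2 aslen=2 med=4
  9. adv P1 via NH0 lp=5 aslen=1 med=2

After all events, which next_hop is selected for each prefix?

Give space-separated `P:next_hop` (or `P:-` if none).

Op 1: best P0=- P1=NH2
Op 2: best P0=- P1=NH2
Op 3: best P0=- P1=NH2
Op 4: best P0=- P1=NH2
Op 5: best P0=- P1=NH2
Op 6: best P0=NH0 P1=NH2
Op 7: best P0=NH0 P1=NH2
Op 8: best P0=NH0 P1=NH2
Op 9: best P0=NH0 P1=NH0

Answer: P0:NH0 P1:NH0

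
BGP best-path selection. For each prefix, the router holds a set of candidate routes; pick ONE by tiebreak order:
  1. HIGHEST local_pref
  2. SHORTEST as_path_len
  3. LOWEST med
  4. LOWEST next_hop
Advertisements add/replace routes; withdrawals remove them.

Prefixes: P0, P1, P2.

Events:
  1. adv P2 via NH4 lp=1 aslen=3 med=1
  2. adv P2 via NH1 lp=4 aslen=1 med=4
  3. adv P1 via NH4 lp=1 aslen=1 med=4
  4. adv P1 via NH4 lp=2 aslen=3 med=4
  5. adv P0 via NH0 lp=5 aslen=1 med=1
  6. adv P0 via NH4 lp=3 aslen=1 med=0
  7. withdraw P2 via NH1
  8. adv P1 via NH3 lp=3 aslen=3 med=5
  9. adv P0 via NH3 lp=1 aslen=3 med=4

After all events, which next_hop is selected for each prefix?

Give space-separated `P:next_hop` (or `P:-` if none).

Op 1: best P0=- P1=- P2=NH4
Op 2: best P0=- P1=- P2=NH1
Op 3: best P0=- P1=NH4 P2=NH1
Op 4: best P0=- P1=NH4 P2=NH1
Op 5: best P0=NH0 P1=NH4 P2=NH1
Op 6: best P0=NH0 P1=NH4 P2=NH1
Op 7: best P0=NH0 P1=NH4 P2=NH4
Op 8: best P0=NH0 P1=NH3 P2=NH4
Op 9: best P0=NH0 P1=NH3 P2=NH4

Answer: P0:NH0 P1:NH3 P2:NH4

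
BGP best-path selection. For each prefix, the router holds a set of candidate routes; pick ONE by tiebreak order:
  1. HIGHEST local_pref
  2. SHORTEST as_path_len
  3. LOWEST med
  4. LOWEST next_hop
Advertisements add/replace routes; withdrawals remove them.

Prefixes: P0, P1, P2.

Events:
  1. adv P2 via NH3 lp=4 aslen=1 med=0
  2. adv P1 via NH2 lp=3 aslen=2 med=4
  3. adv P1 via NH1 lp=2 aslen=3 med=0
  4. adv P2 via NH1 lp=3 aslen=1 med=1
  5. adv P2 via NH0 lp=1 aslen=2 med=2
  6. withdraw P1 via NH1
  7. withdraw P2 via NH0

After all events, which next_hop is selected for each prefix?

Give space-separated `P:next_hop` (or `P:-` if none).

Op 1: best P0=- P1=- P2=NH3
Op 2: best P0=- P1=NH2 P2=NH3
Op 3: best P0=- P1=NH2 P2=NH3
Op 4: best P0=- P1=NH2 P2=NH3
Op 5: best P0=- P1=NH2 P2=NH3
Op 6: best P0=- P1=NH2 P2=NH3
Op 7: best P0=- P1=NH2 P2=NH3

Answer: P0:- P1:NH2 P2:NH3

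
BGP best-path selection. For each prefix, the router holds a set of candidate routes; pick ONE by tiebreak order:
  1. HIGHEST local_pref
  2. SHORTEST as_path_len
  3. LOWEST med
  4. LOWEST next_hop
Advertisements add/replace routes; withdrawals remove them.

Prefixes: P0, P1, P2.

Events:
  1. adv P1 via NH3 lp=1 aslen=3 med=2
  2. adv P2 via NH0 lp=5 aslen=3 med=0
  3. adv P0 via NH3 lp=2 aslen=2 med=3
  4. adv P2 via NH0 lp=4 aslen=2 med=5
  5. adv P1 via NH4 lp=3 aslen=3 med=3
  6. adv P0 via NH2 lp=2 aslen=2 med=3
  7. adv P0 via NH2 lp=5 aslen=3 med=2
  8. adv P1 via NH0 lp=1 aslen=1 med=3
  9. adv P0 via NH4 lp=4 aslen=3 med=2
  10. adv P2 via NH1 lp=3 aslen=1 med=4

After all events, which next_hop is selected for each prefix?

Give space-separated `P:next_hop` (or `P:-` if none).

Op 1: best P0=- P1=NH3 P2=-
Op 2: best P0=- P1=NH3 P2=NH0
Op 3: best P0=NH3 P1=NH3 P2=NH0
Op 4: best P0=NH3 P1=NH3 P2=NH0
Op 5: best P0=NH3 P1=NH4 P2=NH0
Op 6: best P0=NH2 P1=NH4 P2=NH0
Op 7: best P0=NH2 P1=NH4 P2=NH0
Op 8: best P0=NH2 P1=NH4 P2=NH0
Op 9: best P0=NH2 P1=NH4 P2=NH0
Op 10: best P0=NH2 P1=NH4 P2=NH0

Answer: P0:NH2 P1:NH4 P2:NH0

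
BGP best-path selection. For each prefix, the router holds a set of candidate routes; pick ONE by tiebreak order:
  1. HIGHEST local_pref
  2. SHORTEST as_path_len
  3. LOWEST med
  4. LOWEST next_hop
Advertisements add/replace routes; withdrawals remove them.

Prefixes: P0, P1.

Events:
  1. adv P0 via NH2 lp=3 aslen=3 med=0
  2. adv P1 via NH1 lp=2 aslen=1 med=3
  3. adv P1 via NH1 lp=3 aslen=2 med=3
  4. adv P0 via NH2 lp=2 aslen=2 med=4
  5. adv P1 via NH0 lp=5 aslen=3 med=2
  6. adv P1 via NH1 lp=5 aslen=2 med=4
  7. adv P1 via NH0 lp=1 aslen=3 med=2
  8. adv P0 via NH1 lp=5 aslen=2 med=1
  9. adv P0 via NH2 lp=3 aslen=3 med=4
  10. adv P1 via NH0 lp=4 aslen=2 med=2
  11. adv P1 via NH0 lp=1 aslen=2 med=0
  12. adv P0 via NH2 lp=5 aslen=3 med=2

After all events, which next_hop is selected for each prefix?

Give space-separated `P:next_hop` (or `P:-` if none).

Answer: P0:NH1 P1:NH1

Derivation:
Op 1: best P0=NH2 P1=-
Op 2: best P0=NH2 P1=NH1
Op 3: best P0=NH2 P1=NH1
Op 4: best P0=NH2 P1=NH1
Op 5: best P0=NH2 P1=NH0
Op 6: best P0=NH2 P1=NH1
Op 7: best P0=NH2 P1=NH1
Op 8: best P0=NH1 P1=NH1
Op 9: best P0=NH1 P1=NH1
Op 10: best P0=NH1 P1=NH1
Op 11: best P0=NH1 P1=NH1
Op 12: best P0=NH1 P1=NH1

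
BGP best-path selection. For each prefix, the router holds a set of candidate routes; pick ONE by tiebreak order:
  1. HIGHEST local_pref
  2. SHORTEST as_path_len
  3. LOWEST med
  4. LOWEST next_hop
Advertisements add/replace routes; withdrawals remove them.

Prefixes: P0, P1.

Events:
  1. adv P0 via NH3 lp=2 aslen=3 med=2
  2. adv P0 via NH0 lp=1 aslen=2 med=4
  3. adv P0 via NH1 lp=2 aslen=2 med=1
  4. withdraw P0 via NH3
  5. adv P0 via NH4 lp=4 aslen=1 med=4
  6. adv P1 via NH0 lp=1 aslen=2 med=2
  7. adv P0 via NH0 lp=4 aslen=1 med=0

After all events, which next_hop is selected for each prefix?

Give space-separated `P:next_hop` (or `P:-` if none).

Op 1: best P0=NH3 P1=-
Op 2: best P0=NH3 P1=-
Op 3: best P0=NH1 P1=-
Op 4: best P0=NH1 P1=-
Op 5: best P0=NH4 P1=-
Op 6: best P0=NH4 P1=NH0
Op 7: best P0=NH0 P1=NH0

Answer: P0:NH0 P1:NH0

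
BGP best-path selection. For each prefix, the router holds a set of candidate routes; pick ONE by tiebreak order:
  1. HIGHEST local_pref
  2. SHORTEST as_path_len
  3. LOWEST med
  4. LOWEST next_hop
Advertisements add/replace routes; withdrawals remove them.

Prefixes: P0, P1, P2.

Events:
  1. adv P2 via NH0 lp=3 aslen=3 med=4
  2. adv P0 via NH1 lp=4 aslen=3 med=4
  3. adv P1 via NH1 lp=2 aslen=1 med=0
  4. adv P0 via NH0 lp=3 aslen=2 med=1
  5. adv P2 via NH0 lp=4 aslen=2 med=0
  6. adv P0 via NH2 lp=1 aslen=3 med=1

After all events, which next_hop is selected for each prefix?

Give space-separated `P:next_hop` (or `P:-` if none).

Op 1: best P0=- P1=- P2=NH0
Op 2: best P0=NH1 P1=- P2=NH0
Op 3: best P0=NH1 P1=NH1 P2=NH0
Op 4: best P0=NH1 P1=NH1 P2=NH0
Op 5: best P0=NH1 P1=NH1 P2=NH0
Op 6: best P0=NH1 P1=NH1 P2=NH0

Answer: P0:NH1 P1:NH1 P2:NH0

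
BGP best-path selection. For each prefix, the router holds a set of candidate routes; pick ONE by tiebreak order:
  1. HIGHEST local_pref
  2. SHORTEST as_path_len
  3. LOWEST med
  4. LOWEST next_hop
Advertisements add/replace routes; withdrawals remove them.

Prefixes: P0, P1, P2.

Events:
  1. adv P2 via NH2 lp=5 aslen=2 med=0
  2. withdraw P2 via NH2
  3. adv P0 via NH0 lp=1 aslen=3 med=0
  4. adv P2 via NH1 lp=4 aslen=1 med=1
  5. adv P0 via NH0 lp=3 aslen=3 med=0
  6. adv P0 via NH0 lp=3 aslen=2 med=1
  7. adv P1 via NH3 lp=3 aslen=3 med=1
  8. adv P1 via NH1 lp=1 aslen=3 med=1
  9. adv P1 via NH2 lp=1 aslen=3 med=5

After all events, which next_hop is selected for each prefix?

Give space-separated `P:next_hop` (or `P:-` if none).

Answer: P0:NH0 P1:NH3 P2:NH1

Derivation:
Op 1: best P0=- P1=- P2=NH2
Op 2: best P0=- P1=- P2=-
Op 3: best P0=NH0 P1=- P2=-
Op 4: best P0=NH0 P1=- P2=NH1
Op 5: best P0=NH0 P1=- P2=NH1
Op 6: best P0=NH0 P1=- P2=NH1
Op 7: best P0=NH0 P1=NH3 P2=NH1
Op 8: best P0=NH0 P1=NH3 P2=NH1
Op 9: best P0=NH0 P1=NH3 P2=NH1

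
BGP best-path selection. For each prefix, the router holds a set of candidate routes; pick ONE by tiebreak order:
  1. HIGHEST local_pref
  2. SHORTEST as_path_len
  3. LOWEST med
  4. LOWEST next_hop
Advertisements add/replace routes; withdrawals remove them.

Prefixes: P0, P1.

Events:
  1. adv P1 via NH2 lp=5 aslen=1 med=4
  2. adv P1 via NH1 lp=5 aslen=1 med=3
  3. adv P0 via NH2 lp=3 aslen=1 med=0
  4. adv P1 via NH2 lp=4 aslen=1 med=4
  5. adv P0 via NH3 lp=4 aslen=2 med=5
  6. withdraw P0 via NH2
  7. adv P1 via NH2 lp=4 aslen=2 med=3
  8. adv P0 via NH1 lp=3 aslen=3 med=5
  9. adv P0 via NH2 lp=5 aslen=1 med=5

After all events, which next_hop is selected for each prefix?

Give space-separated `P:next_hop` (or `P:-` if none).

Op 1: best P0=- P1=NH2
Op 2: best P0=- P1=NH1
Op 3: best P0=NH2 P1=NH1
Op 4: best P0=NH2 P1=NH1
Op 5: best P0=NH3 P1=NH1
Op 6: best P0=NH3 P1=NH1
Op 7: best P0=NH3 P1=NH1
Op 8: best P0=NH3 P1=NH1
Op 9: best P0=NH2 P1=NH1

Answer: P0:NH2 P1:NH1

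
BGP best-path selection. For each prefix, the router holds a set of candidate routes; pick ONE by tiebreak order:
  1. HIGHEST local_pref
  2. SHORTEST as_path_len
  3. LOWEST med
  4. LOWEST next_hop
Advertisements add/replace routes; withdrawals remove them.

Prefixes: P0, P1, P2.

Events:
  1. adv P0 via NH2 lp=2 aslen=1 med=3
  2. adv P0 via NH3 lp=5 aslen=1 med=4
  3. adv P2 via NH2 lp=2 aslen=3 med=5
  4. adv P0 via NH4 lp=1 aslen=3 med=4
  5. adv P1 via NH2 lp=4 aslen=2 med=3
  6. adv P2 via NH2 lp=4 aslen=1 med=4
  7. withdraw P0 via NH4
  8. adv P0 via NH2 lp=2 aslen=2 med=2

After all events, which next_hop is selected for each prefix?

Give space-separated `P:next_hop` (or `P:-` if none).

Answer: P0:NH3 P1:NH2 P2:NH2

Derivation:
Op 1: best P0=NH2 P1=- P2=-
Op 2: best P0=NH3 P1=- P2=-
Op 3: best P0=NH3 P1=- P2=NH2
Op 4: best P0=NH3 P1=- P2=NH2
Op 5: best P0=NH3 P1=NH2 P2=NH2
Op 6: best P0=NH3 P1=NH2 P2=NH2
Op 7: best P0=NH3 P1=NH2 P2=NH2
Op 8: best P0=NH3 P1=NH2 P2=NH2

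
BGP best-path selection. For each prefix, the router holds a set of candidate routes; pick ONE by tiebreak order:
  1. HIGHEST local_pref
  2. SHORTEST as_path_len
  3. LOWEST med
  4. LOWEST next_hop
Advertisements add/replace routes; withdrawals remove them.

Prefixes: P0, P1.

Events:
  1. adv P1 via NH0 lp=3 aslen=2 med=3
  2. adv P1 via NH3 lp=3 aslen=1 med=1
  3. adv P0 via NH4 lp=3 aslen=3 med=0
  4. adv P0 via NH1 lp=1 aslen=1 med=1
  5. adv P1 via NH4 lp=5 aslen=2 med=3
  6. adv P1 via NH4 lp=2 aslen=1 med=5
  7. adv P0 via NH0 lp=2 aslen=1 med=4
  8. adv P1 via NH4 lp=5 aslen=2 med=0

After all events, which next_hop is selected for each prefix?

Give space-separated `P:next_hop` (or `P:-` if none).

Op 1: best P0=- P1=NH0
Op 2: best P0=- P1=NH3
Op 3: best P0=NH4 P1=NH3
Op 4: best P0=NH4 P1=NH3
Op 5: best P0=NH4 P1=NH4
Op 6: best P0=NH4 P1=NH3
Op 7: best P0=NH4 P1=NH3
Op 8: best P0=NH4 P1=NH4

Answer: P0:NH4 P1:NH4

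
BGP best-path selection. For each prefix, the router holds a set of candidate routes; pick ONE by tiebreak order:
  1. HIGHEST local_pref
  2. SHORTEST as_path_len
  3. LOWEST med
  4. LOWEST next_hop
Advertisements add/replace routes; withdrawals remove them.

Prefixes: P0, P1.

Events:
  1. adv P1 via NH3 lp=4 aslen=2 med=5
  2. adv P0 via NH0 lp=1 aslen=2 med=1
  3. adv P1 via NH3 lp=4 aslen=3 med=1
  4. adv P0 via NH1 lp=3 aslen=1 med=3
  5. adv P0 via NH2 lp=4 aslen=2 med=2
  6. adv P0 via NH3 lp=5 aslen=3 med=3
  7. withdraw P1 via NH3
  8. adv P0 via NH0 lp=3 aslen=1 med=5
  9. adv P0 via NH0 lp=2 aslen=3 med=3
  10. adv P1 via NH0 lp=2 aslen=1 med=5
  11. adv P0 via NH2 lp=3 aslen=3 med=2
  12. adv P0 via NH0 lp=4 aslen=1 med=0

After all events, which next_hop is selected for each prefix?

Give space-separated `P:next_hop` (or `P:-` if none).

Answer: P0:NH3 P1:NH0

Derivation:
Op 1: best P0=- P1=NH3
Op 2: best P0=NH0 P1=NH3
Op 3: best P0=NH0 P1=NH3
Op 4: best P0=NH1 P1=NH3
Op 5: best P0=NH2 P1=NH3
Op 6: best P0=NH3 P1=NH3
Op 7: best P0=NH3 P1=-
Op 8: best P0=NH3 P1=-
Op 9: best P0=NH3 P1=-
Op 10: best P0=NH3 P1=NH0
Op 11: best P0=NH3 P1=NH0
Op 12: best P0=NH3 P1=NH0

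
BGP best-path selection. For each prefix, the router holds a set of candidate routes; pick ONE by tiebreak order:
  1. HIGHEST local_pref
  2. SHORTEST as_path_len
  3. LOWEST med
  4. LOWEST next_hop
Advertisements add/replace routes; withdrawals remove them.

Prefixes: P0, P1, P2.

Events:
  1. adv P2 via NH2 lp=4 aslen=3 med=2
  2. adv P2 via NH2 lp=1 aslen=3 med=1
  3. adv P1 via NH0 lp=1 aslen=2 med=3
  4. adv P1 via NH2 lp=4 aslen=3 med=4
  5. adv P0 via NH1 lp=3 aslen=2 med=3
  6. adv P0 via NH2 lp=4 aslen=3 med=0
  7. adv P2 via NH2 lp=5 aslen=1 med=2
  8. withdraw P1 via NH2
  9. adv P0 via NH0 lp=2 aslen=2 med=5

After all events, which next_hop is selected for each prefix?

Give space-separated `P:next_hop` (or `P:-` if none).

Answer: P0:NH2 P1:NH0 P2:NH2

Derivation:
Op 1: best P0=- P1=- P2=NH2
Op 2: best P0=- P1=- P2=NH2
Op 3: best P0=- P1=NH0 P2=NH2
Op 4: best P0=- P1=NH2 P2=NH2
Op 5: best P0=NH1 P1=NH2 P2=NH2
Op 6: best P0=NH2 P1=NH2 P2=NH2
Op 7: best P0=NH2 P1=NH2 P2=NH2
Op 8: best P0=NH2 P1=NH0 P2=NH2
Op 9: best P0=NH2 P1=NH0 P2=NH2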